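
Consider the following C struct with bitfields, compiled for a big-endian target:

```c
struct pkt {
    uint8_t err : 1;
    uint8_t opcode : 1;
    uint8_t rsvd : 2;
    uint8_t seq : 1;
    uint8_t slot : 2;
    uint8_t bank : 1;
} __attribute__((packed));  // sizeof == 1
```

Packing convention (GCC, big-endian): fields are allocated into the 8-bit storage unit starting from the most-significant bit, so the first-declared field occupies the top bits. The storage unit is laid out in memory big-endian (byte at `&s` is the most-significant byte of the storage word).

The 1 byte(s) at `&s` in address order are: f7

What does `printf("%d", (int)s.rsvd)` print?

[0]=0xf7 (big-endian) → word 0xf7
err [7+:1] = (word>>7) & 0x1 = 1
opcode [6+:1] = (word>>6) & 0x1 = 1
rsvd [4+:2] = (word>>4) & 0x3 = 3  ←
seq [3+:1] = (word>>3) & 0x1 = 0
slot [1+:2] = (word>>1) & 0x3 = 3
bank [0+:1] = (word>>0) & 0x1 = 1

3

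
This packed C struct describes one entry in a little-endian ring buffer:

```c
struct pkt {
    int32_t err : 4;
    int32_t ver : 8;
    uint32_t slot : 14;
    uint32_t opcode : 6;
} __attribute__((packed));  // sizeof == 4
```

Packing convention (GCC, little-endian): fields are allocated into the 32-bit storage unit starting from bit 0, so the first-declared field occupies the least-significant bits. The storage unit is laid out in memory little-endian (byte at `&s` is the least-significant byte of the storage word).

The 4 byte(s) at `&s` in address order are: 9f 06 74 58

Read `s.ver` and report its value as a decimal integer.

[0]=0x9f [1]=0x06 [2]=0x74 [3]=0x58 (little-endian) → word 0x5874069f
err [0+:4] = (word>>0) & 0xf = 15
ver [4+:8] = (word>>4) & 0xff = 105  ←
slot [12+:14] = (word>>12) & 0x3fff = 1856
opcode [26+:6] = (word>>26) & 0x3f = 22
ver signed 8b, MSB=0: value = 105

105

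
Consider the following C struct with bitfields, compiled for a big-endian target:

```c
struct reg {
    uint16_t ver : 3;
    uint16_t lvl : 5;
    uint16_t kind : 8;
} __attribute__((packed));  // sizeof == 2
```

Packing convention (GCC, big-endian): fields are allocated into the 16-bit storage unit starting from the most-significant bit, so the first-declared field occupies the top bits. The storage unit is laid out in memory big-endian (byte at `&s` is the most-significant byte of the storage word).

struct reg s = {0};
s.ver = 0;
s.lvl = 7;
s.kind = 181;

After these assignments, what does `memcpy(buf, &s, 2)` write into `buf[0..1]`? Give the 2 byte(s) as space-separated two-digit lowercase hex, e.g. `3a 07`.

07 b5

ver (3b) val=0 bits=0x0 at bit 13: 0x0000
lvl (5b) val=7 bits=0x7 at bit 8: 0x0700
kind (8b) val=181 bits=0xb5 at bit 0: 0x07b5
word = 0x07b5 → big-endian bytes:
  [0]=0x07  [1]=0xb5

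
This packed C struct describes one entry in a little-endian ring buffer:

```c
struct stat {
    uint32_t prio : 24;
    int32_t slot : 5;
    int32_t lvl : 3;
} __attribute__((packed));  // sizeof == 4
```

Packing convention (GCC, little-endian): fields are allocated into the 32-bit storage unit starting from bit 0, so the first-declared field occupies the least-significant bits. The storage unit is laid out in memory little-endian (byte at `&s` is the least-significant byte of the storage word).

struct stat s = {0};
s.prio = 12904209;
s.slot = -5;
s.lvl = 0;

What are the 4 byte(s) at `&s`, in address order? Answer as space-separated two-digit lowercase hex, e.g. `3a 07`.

prio (24b) val=12904209 bits=0xc4e711 at bit 0: 0x00c4e711
slot (5b) val=-5 bits=0x1b at bit 24: 0x1bc4e711
lvl (3b) val=0 bits=0x0 at bit 29: 0x1bc4e711
word = 0x1bc4e711 → little-endian bytes:
  [0]=0x11  [1]=0xe7  [2]=0xc4  [3]=0x1b

11 e7 c4 1b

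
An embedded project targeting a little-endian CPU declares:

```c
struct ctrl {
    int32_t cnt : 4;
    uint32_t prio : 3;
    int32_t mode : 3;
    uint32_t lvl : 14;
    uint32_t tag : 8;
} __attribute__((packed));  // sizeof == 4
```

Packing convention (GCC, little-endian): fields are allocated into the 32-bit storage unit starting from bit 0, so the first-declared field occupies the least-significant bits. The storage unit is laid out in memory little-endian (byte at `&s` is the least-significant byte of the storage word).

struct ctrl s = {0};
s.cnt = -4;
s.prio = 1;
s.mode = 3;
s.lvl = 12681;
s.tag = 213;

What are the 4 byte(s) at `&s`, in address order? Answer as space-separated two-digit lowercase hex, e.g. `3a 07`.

cnt:4 = -4 → 0xc << 0 → word 0x0000000c
prio:3 = 1 → 0x1 << 4 → word 0x0000001c
mode:3 = 3 → 0x3 << 7 → word 0x0000019c
lvl:14 = 12681 → 0x3189 << 10 → word 0x00c6259c
tag:8 = 213 → 0xd5 << 24 → word 0xd5c6259c
word = 0xd5c6259c → little-endian bytes:
  [0]=0x9c  [1]=0x25  [2]=0xc6  [3]=0xd5

9c 25 c6 d5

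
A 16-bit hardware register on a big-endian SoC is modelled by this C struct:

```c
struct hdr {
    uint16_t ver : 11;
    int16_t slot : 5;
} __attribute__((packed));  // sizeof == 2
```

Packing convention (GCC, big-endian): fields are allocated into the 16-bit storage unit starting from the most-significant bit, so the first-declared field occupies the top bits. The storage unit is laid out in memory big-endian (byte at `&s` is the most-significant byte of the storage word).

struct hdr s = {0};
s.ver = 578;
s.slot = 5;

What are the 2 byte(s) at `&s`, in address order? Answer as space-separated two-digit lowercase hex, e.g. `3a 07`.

ver:11 = 578 → 0x242 << 5 → word 0x4840
slot:5 = 5 → 0x5 << 0 → word 0x4845
word = 0x4845 → big-endian bytes:
  [0]=0x48  [1]=0x45

48 45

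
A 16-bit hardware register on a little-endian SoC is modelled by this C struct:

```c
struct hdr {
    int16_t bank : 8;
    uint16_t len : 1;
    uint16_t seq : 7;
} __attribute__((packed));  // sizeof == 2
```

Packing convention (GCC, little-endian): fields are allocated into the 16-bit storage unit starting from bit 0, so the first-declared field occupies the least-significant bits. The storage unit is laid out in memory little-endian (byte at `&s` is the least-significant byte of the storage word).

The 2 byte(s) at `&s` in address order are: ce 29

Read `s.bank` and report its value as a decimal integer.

-50

[0]=0xce [1]=0x29 (little-endian) → word 0x29ce
bank:8 @ bit 0 → (0x29ce>>0)&0xff = 0xce  ←
len:1 @ bit 8 → (0x29ce>>8)&0x1 = 0x1
seq:7 @ bit 9 → (0x29ce>>9)&0x7f = 0x14
bank signed 8b, MSB=1: 206 - 256 = -50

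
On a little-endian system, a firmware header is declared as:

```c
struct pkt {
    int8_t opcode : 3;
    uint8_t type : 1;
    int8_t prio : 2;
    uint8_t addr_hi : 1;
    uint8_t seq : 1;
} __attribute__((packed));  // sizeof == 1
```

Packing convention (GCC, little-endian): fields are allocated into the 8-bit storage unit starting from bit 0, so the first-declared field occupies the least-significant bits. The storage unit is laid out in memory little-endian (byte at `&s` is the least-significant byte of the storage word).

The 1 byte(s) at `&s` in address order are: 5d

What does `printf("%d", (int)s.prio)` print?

1

[0]=0x5d (little-endian) → word 0x5d
opcode:3 @ bit 0 → (0x5d>>0)&0x7 = 0x5
type:1 @ bit 3 → (0x5d>>3)&0x1 = 0x1
prio:2 @ bit 4 → (0x5d>>4)&0x3 = 0x1  ←
addr_hi:1 @ bit 6 → (0x5d>>6)&0x1 = 0x1
seq:1 @ bit 7 → (0x5d>>7)&0x1 = 0x0
prio signed 2b, MSB=0: value = 1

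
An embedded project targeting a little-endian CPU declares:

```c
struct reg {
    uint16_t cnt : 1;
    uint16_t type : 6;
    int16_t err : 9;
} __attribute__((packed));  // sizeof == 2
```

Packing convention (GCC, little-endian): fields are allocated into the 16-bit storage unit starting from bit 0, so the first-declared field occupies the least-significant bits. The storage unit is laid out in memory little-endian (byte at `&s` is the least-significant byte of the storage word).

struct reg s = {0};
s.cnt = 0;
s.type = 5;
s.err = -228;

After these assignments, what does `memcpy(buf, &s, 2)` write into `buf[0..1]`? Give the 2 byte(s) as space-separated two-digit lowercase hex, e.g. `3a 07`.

cnt:1 = 0 → 0x0 << 0 → word 0x0000
type:6 = 5 → 0x5 << 1 → word 0x000a
err:9 = -228 → 0x11c << 7 → word 0x8e0a
word = 0x8e0a → little-endian bytes:
  [0]=0x0a  [1]=0x8e

0a 8e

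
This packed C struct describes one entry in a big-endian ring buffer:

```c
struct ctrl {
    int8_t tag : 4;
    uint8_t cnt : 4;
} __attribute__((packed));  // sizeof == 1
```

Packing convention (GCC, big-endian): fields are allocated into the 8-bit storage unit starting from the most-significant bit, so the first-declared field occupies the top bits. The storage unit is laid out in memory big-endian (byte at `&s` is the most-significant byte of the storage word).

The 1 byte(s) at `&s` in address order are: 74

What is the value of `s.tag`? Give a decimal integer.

7

[0]=0x74 (big-endian) → word 0x74
tag:4 @ bit 4 → (0x74>>4)&0xf = 0x7  ←
cnt:4 @ bit 0 → (0x74>>0)&0xf = 0x4
tag signed 4b, MSB=0: value = 7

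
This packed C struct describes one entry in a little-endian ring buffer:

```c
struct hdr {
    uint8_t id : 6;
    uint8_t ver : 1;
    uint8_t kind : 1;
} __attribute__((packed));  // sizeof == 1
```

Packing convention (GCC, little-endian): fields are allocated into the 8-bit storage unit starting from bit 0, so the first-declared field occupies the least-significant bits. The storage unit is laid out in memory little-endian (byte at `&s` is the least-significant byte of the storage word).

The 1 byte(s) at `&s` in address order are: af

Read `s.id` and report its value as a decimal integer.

47

[0]=0xaf (little-endian) → word 0xaf
id [0+:6] = (word>>0) & 0x3f = 47  ←
ver [6+:1] = (word>>6) & 0x1 = 0
kind [7+:1] = (word>>7) & 0x1 = 1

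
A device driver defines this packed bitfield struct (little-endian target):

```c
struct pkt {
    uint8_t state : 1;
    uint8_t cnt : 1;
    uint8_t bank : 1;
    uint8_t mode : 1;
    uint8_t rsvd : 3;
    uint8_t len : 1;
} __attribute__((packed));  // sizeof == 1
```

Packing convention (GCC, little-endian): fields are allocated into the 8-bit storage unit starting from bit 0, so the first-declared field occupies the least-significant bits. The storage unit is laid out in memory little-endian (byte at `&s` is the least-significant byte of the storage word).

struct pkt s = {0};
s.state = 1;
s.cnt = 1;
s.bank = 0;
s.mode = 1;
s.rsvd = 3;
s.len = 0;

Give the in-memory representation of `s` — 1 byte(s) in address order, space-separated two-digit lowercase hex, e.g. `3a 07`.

3b

[0+:1] state=1 & 0x1 = 0x1; word=0x01
[1+:1] cnt=1 & 0x1 = 0x1; word=0x03
[2+:1] bank=0 & 0x1 = 0x0; word=0x03
[3+:1] mode=1 & 0x1 = 0x1; word=0x0b
[4+:3] rsvd=3 & 0x7 = 0x3; word=0x3b
[7+:1] len=0 & 0x1 = 0x0; word=0x3b
word = 0x3b → little-endian bytes:
  [0]=0x3b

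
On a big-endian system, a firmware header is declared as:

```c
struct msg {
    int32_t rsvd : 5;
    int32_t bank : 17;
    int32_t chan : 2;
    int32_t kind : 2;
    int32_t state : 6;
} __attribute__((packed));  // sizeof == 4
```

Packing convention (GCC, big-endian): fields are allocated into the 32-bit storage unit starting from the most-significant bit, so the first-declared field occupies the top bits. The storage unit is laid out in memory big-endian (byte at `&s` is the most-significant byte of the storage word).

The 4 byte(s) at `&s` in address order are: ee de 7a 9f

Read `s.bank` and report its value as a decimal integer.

-18530

[0]=0xee [1]=0xde [2]=0x7a [3]=0x9f (big-endian) → word 0xeede7a9f
rsvd [27+:5] = (word>>27) & 0x1f = 29
bank [10+:17] = (word>>10) & 0x1ffff = 112542  ←
chan [8+:2] = (word>>8) & 0x3 = 2
kind [6+:2] = (word>>6) & 0x3 = 2
state [0+:6] = (word>>0) & 0x3f = 31
bank signed 17b, MSB=1: 112542 - 131072 = -18530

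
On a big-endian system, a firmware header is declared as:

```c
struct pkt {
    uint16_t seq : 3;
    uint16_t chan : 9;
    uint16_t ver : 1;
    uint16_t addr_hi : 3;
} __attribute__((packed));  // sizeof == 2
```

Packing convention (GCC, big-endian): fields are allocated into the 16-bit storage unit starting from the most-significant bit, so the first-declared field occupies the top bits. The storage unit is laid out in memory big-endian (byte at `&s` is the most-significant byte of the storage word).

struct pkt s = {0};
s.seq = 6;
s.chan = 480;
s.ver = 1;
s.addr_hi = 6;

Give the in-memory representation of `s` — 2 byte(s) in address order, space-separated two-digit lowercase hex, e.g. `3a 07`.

de 0e

[13+:3] seq=6 & 0x7 = 0x6; word=0xc000
[4+:9] chan=480 & 0x1ff = 0x1e0; word=0xde00
[3+:1] ver=1 & 0x1 = 0x1; word=0xde08
[0+:3] addr_hi=6 & 0x7 = 0x6; word=0xde0e
word = 0xde0e → big-endian bytes:
  [0]=0xde  [1]=0x0e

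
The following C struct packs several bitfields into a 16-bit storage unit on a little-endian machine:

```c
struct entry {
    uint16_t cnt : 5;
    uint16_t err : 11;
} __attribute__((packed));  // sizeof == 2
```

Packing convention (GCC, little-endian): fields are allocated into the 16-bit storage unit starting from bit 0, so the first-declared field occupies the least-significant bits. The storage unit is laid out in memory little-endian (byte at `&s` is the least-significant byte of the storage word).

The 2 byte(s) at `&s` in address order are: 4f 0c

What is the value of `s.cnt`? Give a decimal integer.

[0]=0x4f [1]=0x0c (little-endian) → word 0x0c4f
cnt [0+:5] = (word>>0) & 0x1f = 15  ←
err [5+:11] = (word>>5) & 0x7ff = 98

15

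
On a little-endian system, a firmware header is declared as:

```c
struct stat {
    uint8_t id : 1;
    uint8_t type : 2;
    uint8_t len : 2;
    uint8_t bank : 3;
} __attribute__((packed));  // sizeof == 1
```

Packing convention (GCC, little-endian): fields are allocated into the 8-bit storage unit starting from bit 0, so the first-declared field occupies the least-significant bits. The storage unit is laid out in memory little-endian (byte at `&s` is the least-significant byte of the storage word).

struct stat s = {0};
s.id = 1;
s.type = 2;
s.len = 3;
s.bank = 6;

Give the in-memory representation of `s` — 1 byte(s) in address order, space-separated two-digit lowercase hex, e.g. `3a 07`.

id (1b) val=1 bits=0x1 at bit 0: 0x01
type (2b) val=2 bits=0x2 at bit 1: 0x05
len (2b) val=3 bits=0x3 at bit 3: 0x1d
bank (3b) val=6 bits=0x6 at bit 5: 0xdd
word = 0xdd → little-endian bytes:
  [0]=0xdd

dd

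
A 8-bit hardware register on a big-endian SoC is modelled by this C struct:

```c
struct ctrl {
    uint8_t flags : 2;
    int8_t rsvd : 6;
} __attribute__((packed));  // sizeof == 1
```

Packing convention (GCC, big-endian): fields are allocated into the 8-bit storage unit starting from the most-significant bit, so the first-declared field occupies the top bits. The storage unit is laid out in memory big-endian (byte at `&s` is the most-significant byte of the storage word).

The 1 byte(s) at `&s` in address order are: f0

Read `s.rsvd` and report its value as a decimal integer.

-16

[0]=0xf0 (big-endian) → word 0xf0
flags:2 @ bit 6 → (0xf0>>6)&0x3 = 0x3
rsvd:6 @ bit 0 → (0xf0>>0)&0x3f = 0x30  ←
rsvd signed 6b, MSB=1: 48 - 64 = -16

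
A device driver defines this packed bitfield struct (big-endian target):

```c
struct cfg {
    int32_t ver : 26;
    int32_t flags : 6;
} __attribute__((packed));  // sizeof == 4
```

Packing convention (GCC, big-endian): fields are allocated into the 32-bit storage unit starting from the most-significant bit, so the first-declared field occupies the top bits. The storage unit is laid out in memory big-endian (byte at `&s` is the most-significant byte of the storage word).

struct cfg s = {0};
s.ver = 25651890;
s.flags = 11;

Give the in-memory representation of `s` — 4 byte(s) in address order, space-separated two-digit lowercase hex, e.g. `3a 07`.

[6+:26] ver=25651890 & 0x3ffffff = 0x1876ab2; word=0x61daac80
[0+:6] flags=11 & 0x3f = 0xb; word=0x61daac8b
word = 0x61daac8b → big-endian bytes:
  [0]=0x61  [1]=0xda  [2]=0xac  [3]=0x8b

61 da ac 8b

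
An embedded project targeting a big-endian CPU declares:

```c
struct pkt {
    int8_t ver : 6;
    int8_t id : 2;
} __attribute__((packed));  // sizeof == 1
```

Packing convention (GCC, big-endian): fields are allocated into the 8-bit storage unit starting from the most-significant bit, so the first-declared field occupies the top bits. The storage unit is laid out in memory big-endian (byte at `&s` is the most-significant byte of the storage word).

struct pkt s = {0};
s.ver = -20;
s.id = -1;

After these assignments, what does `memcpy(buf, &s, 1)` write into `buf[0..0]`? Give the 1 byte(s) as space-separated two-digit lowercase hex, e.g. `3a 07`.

b3

ver:6 = -20 → 0x2c << 2 → word 0xb0
id:2 = -1 → 0x3 << 0 → word 0xb3
word = 0xb3 → big-endian bytes:
  [0]=0xb3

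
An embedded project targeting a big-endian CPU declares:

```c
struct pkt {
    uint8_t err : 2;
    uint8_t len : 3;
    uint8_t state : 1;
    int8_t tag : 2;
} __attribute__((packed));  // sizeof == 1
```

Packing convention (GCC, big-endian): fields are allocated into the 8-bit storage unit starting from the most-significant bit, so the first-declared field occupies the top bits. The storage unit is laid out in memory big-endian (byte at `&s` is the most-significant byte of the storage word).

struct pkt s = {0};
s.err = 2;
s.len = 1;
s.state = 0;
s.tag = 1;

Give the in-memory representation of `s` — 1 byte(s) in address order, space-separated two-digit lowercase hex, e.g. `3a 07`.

89

err:2 = 2 → 0x2 << 6 → word 0x80
len:3 = 1 → 0x1 << 3 → word 0x88
state:1 = 0 → 0x0 << 2 → word 0x88
tag:2 = 1 → 0x1 << 0 → word 0x89
word = 0x89 → big-endian bytes:
  [0]=0x89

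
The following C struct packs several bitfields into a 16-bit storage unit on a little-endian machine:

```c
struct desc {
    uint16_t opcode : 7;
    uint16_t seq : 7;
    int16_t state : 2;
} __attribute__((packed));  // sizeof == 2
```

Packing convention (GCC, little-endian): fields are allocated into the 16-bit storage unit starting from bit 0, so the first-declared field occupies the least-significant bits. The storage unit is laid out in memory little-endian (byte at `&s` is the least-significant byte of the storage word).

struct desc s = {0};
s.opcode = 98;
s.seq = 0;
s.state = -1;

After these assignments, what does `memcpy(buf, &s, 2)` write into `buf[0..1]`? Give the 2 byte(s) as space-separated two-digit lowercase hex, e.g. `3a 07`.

62 c0

[0+:7] opcode=98 & 0x7f = 0x62; word=0x0062
[7+:7] seq=0 & 0x7f = 0x0; word=0x0062
[14+:2] state=-1 & 0x3 = 0x3; word=0xc062
word = 0xc062 → little-endian bytes:
  [0]=0x62  [1]=0xc0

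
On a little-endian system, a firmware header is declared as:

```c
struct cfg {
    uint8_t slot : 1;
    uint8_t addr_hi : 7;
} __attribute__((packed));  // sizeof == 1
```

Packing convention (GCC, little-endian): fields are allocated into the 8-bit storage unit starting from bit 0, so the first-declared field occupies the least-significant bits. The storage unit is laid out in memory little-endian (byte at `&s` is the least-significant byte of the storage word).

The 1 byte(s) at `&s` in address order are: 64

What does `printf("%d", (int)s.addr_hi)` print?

[0]=0x64 (little-endian) → word 0x64
slot:1 @ bit 0 → (0x64>>0)&0x1 = 0x0
addr_hi:7 @ bit 1 → (0x64>>1)&0x7f = 0x32  ←

50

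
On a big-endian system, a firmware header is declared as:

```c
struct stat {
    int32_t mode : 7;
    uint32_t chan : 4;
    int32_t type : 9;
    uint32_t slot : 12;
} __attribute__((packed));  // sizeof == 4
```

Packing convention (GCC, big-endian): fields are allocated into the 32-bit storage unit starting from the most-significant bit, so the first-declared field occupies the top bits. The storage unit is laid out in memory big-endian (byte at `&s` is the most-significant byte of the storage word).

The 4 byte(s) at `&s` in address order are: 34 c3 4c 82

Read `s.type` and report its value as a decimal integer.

52

[0]=0x34 [1]=0xc3 [2]=0x4c [3]=0x82 (big-endian) → word 0x34c34c82
mode [25+:7] = (word>>25) & 0x7f = 26
chan [21+:4] = (word>>21) & 0xf = 6
type [12+:9] = (word>>12) & 0x1ff = 52  ←
slot [0+:12] = (word>>0) & 0xfff = 3202
type signed 9b, MSB=0: value = 52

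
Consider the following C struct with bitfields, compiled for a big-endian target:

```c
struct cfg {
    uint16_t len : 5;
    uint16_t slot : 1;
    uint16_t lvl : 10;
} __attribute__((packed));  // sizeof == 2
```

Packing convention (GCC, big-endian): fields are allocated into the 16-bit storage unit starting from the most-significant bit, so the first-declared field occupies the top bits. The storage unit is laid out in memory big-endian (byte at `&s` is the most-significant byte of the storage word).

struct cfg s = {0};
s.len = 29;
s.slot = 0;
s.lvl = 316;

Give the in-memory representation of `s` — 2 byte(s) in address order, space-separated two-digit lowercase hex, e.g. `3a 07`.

e9 3c

len:5 = 29 → 0x1d << 11 → word 0xe800
slot:1 = 0 → 0x0 << 10 → word 0xe800
lvl:10 = 316 → 0x13c << 0 → word 0xe93c
word = 0xe93c → big-endian bytes:
  [0]=0xe9  [1]=0x3c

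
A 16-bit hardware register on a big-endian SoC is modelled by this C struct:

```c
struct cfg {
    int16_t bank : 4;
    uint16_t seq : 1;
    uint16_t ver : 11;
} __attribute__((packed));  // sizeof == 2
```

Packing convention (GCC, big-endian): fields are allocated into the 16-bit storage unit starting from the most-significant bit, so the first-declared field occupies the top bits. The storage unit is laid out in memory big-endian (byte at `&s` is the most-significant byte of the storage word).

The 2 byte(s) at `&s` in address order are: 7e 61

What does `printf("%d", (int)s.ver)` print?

[0]=0x7e [1]=0x61 (big-endian) → word 0x7e61
bank:4 @ bit 12 → (0x7e61>>12)&0xf = 0x7
seq:1 @ bit 11 → (0x7e61>>11)&0x1 = 0x1
ver:11 @ bit 0 → (0x7e61>>0)&0x7ff = 0x661  ←

1633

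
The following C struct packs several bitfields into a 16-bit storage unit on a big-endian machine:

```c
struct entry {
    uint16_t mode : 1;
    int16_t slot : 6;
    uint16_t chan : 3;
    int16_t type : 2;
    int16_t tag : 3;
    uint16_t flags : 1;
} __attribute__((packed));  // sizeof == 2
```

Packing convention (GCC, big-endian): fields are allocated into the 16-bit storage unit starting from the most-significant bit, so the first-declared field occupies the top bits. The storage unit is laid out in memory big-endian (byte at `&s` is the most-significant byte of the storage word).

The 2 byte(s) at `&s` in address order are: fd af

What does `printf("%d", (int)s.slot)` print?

[0]=0xfd [1]=0xaf (big-endian) → word 0xfdaf
mode:1 @ bit 15 → (0xfdaf>>15)&0x1 = 0x1
slot:6 @ bit 9 → (0xfdaf>>9)&0x3f = 0x3e  ←
chan:3 @ bit 6 → (0xfdaf>>6)&0x7 = 0x6
type:2 @ bit 4 → (0xfdaf>>4)&0x3 = 0x2
tag:3 @ bit 1 → (0xfdaf>>1)&0x7 = 0x7
flags:1 @ bit 0 → (0xfdaf>>0)&0x1 = 0x1
slot signed 6b, MSB=1: 62 - 64 = -2

-2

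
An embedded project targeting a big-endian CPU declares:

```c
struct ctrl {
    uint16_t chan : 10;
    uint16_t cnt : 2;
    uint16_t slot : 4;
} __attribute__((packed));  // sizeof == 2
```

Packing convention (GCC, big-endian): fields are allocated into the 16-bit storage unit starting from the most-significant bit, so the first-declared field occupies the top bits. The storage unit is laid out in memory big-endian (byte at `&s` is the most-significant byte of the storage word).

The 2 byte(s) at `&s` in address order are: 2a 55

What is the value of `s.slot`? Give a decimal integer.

[0]=0x2a [1]=0x55 (big-endian) → word 0x2a55
chan:10 @ bit 6 → (0x2a55>>6)&0x3ff = 0xa9
cnt:2 @ bit 4 → (0x2a55>>4)&0x3 = 0x1
slot:4 @ bit 0 → (0x2a55>>0)&0xf = 0x5  ←

5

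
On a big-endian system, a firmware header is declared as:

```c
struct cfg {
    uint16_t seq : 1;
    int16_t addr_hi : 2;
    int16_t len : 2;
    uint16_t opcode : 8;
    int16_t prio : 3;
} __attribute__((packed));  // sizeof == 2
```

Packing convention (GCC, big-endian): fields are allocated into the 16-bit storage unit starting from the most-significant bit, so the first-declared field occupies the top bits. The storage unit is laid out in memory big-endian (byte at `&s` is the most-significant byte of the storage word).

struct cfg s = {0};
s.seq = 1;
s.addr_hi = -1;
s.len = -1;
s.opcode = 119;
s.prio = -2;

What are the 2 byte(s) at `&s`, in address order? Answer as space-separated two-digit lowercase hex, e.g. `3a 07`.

fb be

seq (1b) val=1 bits=0x1 at bit 15: 0x8000
addr_hi (2b) val=-1 bits=0x3 at bit 13: 0xe000
len (2b) val=-1 bits=0x3 at bit 11: 0xf800
opcode (8b) val=119 bits=0x77 at bit 3: 0xfbb8
prio (3b) val=-2 bits=0x6 at bit 0: 0xfbbe
word = 0xfbbe → big-endian bytes:
  [0]=0xfb  [1]=0xbe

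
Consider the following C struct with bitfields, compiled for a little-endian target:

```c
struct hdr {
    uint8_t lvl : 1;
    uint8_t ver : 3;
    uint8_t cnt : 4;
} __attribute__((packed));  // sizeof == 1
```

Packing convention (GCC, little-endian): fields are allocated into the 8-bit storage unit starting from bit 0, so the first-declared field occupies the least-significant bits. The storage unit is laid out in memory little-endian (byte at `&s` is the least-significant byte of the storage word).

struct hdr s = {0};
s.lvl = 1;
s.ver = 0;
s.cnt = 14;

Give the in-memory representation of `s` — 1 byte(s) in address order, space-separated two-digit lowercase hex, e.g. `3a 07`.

lvl:1 = 1 → 0x1 << 0 → word 0x01
ver:3 = 0 → 0x0 << 1 → word 0x01
cnt:4 = 14 → 0xe << 4 → word 0xe1
word = 0xe1 → little-endian bytes:
  [0]=0xe1

e1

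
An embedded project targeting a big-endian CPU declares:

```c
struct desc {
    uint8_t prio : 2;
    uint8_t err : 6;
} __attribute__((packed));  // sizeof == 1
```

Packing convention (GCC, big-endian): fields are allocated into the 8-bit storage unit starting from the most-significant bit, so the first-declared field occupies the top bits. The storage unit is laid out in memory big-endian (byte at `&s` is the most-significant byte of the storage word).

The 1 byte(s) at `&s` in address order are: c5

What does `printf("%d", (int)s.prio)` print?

3

[0]=0xc5 (big-endian) → word 0xc5
prio:2 @ bit 6 → (0xc5>>6)&0x3 = 0x3  ←
err:6 @ bit 0 → (0xc5>>0)&0x3f = 0x5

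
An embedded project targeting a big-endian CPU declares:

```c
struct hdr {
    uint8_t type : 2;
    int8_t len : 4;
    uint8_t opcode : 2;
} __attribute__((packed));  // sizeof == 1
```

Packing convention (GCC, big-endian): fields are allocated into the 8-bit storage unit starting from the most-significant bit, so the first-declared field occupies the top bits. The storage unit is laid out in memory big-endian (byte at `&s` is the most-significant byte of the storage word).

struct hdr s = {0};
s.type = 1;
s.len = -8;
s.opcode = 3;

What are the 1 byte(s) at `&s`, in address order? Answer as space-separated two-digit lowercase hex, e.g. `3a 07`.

63

type (2b) val=1 bits=0x1 at bit 6: 0x40
len (4b) val=-8 bits=0x8 at bit 2: 0x60
opcode (2b) val=3 bits=0x3 at bit 0: 0x63
word = 0x63 → big-endian bytes:
  [0]=0x63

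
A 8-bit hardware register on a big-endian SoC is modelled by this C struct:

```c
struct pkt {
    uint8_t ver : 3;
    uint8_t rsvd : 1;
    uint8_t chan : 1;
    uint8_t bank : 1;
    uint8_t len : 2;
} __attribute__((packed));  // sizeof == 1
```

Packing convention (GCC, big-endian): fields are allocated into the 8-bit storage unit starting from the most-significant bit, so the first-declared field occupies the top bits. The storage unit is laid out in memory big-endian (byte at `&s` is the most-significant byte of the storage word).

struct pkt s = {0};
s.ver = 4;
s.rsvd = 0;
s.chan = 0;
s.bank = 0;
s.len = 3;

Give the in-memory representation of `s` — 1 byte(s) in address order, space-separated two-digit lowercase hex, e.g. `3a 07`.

ver:3 = 4 → 0x4 << 5 → word 0x80
rsvd:1 = 0 → 0x0 << 4 → word 0x80
chan:1 = 0 → 0x0 << 3 → word 0x80
bank:1 = 0 → 0x0 << 2 → word 0x80
len:2 = 3 → 0x3 << 0 → word 0x83
word = 0x83 → big-endian bytes:
  [0]=0x83

83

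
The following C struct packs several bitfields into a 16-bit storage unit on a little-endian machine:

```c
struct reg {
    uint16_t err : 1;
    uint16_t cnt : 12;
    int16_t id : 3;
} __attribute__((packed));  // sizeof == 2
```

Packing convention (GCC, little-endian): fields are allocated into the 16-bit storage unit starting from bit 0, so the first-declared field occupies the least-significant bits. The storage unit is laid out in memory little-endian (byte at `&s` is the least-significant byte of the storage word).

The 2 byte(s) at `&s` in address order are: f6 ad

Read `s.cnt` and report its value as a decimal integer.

1787

[0]=0xf6 [1]=0xad (little-endian) → word 0xadf6
err:1 @ bit 0 → (0xadf6>>0)&0x1 = 0x0
cnt:12 @ bit 1 → (0xadf6>>1)&0xfff = 0x6fb  ←
id:3 @ bit 13 → (0xadf6>>13)&0x7 = 0x5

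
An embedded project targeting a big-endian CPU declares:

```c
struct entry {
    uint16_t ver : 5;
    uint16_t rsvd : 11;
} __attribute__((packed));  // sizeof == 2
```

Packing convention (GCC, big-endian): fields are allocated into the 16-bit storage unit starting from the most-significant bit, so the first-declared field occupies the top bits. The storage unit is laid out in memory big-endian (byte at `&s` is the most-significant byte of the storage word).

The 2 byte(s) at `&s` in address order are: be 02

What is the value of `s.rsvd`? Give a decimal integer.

1538

[0]=0xbe [1]=0x02 (big-endian) → word 0xbe02
ver [11+:5] = (word>>11) & 0x1f = 23
rsvd [0+:11] = (word>>0) & 0x7ff = 1538  ←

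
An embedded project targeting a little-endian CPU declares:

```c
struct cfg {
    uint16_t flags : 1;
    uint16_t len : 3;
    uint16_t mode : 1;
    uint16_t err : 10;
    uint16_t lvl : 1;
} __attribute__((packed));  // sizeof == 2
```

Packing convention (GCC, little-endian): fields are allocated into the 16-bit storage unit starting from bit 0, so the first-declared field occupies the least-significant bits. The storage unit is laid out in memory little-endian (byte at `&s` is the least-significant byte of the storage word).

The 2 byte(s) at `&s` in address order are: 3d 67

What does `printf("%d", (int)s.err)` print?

825

[0]=0x3d [1]=0x67 (little-endian) → word 0x673d
flags:1 @ bit 0 → (0x673d>>0)&0x1 = 0x1
len:3 @ bit 1 → (0x673d>>1)&0x7 = 0x6
mode:1 @ bit 4 → (0x673d>>4)&0x1 = 0x1
err:10 @ bit 5 → (0x673d>>5)&0x3ff = 0x339  ←
lvl:1 @ bit 15 → (0x673d>>15)&0x1 = 0x0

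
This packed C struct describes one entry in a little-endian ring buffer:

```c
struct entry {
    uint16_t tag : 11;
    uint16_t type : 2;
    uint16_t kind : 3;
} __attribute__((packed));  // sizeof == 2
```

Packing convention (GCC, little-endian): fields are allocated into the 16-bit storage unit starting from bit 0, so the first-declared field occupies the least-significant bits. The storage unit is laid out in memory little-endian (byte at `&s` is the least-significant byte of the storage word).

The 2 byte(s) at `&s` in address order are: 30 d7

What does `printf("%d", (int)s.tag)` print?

1840

[0]=0x30 [1]=0xd7 (little-endian) → word 0xd730
tag:11 @ bit 0 → (0xd730>>0)&0x7ff = 0x730  ←
type:2 @ bit 11 → (0xd730>>11)&0x3 = 0x2
kind:3 @ bit 13 → (0xd730>>13)&0x7 = 0x6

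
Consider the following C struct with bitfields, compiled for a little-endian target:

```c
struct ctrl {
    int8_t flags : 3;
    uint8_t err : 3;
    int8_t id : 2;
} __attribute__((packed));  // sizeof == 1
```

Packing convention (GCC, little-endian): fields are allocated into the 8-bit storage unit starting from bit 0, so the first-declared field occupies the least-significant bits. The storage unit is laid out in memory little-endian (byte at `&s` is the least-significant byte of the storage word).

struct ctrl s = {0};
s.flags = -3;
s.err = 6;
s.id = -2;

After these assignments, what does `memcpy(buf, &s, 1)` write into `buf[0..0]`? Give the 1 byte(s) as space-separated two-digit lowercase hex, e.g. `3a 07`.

b5

flags:3 = -3 → 0x5 << 0 → word 0x05
err:3 = 6 → 0x6 << 3 → word 0x35
id:2 = -2 → 0x2 << 6 → word 0xb5
word = 0xb5 → little-endian bytes:
  [0]=0xb5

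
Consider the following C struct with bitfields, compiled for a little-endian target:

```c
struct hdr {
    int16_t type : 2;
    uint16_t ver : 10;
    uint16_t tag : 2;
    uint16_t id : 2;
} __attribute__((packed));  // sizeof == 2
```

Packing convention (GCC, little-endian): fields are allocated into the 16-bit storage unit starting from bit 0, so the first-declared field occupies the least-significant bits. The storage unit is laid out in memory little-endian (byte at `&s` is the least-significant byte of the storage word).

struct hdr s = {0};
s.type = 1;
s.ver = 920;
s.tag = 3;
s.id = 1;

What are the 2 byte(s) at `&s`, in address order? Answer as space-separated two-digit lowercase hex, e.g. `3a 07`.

61 7e

type:2 = 1 → 0x1 << 0 → word 0x0001
ver:10 = 920 → 0x398 << 2 → word 0x0e61
tag:2 = 3 → 0x3 << 12 → word 0x3e61
id:2 = 1 → 0x1 << 14 → word 0x7e61
word = 0x7e61 → little-endian bytes:
  [0]=0x61  [1]=0x7e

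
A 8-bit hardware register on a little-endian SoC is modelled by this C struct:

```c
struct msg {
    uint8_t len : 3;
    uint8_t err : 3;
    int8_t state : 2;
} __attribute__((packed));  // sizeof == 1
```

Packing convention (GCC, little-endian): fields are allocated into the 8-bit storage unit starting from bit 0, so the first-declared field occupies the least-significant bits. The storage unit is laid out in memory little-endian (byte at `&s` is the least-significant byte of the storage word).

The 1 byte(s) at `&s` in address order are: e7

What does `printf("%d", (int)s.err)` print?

[0]=0xe7 (little-endian) → word 0xe7
len [0+:3] = (word>>0) & 0x7 = 7
err [3+:3] = (word>>3) & 0x7 = 4  ←
state [6+:2] = (word>>6) & 0x3 = 3

4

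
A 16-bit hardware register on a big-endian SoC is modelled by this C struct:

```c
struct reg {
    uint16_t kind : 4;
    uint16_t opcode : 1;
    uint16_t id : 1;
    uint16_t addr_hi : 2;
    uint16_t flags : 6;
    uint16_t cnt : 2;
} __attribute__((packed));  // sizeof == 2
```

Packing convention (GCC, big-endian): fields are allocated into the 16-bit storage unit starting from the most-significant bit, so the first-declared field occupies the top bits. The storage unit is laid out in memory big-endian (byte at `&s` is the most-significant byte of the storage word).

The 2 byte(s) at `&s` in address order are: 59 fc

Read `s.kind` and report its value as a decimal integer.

5

[0]=0x59 [1]=0xfc (big-endian) → word 0x59fc
kind:4 @ bit 12 → (0x59fc>>12)&0xf = 0x5  ←
opcode:1 @ bit 11 → (0x59fc>>11)&0x1 = 0x1
id:1 @ bit 10 → (0x59fc>>10)&0x1 = 0x0
addr_hi:2 @ bit 8 → (0x59fc>>8)&0x3 = 0x1
flags:6 @ bit 2 → (0x59fc>>2)&0x3f = 0x3f
cnt:2 @ bit 0 → (0x59fc>>0)&0x3 = 0x0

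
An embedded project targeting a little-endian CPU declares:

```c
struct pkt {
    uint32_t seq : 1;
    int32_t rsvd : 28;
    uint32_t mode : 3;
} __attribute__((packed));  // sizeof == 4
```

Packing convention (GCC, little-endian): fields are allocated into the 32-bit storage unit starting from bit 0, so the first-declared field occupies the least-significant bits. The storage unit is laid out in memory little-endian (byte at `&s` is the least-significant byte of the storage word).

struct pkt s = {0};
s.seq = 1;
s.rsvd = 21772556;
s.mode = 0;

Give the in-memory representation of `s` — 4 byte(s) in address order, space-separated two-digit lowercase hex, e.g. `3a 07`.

19 72 98 02

seq (1b) val=1 bits=0x1 at bit 0: 0x00000001
rsvd (28b) val=21772556 bits=0x14c390c at bit 1: 0x02987219
mode (3b) val=0 bits=0x0 at bit 29: 0x02987219
word = 0x02987219 → little-endian bytes:
  [0]=0x19  [1]=0x72  [2]=0x98  [3]=0x02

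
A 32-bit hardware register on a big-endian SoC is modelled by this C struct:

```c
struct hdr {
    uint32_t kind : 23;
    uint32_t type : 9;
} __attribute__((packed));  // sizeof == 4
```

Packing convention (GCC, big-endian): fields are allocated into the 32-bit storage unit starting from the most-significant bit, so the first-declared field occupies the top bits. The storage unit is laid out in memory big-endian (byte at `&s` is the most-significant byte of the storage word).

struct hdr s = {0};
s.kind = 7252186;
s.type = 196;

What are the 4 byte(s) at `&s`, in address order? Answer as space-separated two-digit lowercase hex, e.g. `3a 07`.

dd 51 b4 c4

kind:23 = 7252186 → 0x6ea8da << 9 → word 0xdd51b400
type:9 = 196 → 0xc4 << 0 → word 0xdd51b4c4
word = 0xdd51b4c4 → big-endian bytes:
  [0]=0xdd  [1]=0x51  [2]=0xb4  [3]=0xc4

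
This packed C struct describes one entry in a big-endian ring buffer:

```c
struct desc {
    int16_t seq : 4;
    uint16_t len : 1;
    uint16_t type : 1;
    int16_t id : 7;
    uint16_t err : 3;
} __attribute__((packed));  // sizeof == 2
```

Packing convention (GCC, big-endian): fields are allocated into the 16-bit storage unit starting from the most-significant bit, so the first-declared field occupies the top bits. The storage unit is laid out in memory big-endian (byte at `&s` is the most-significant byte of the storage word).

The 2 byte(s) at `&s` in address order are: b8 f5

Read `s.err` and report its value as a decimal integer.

[0]=0xb8 [1]=0xf5 (big-endian) → word 0xb8f5
seq:4 @ bit 12 → (0xb8f5>>12)&0xf = 0xb
len:1 @ bit 11 → (0xb8f5>>11)&0x1 = 0x1
type:1 @ bit 10 → (0xb8f5>>10)&0x1 = 0x0
id:7 @ bit 3 → (0xb8f5>>3)&0x7f = 0x1e
err:3 @ bit 0 → (0xb8f5>>0)&0x7 = 0x5  ←

5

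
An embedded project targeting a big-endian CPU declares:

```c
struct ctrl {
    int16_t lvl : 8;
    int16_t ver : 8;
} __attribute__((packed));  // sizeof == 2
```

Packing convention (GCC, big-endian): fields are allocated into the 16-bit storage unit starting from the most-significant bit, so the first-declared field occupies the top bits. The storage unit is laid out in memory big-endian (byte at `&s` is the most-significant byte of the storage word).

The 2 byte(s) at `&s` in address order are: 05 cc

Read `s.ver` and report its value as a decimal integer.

-52

[0]=0x05 [1]=0xcc (big-endian) → word 0x05cc
lvl [8+:8] = (word>>8) & 0xff = 5
ver [0+:8] = (word>>0) & 0xff = 204  ←
ver signed 8b, MSB=1: 204 - 256 = -52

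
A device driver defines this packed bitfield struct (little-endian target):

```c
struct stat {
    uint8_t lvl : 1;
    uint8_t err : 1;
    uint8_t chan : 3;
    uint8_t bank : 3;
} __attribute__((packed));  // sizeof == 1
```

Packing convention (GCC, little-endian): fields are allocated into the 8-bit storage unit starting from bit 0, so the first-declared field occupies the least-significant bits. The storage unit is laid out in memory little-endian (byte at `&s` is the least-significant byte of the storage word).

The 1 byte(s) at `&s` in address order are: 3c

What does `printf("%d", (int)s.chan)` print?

[0]=0x3c (little-endian) → word 0x3c
lvl:1 @ bit 0 → (0x3c>>0)&0x1 = 0x0
err:1 @ bit 1 → (0x3c>>1)&0x1 = 0x0
chan:3 @ bit 2 → (0x3c>>2)&0x7 = 0x7  ←
bank:3 @ bit 5 → (0x3c>>5)&0x7 = 0x1

7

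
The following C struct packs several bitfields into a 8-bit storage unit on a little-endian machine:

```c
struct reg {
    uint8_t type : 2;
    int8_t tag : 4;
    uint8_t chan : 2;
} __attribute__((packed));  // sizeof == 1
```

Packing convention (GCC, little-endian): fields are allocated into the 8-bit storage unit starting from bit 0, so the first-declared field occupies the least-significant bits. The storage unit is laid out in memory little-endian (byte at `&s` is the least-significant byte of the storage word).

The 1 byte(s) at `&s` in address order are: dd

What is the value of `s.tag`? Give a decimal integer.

7

[0]=0xdd (little-endian) → word 0xdd
type:2 @ bit 0 → (0xdd>>0)&0x3 = 0x1
tag:4 @ bit 2 → (0xdd>>2)&0xf = 0x7  ←
chan:2 @ bit 6 → (0xdd>>6)&0x3 = 0x3
tag signed 4b, MSB=0: value = 7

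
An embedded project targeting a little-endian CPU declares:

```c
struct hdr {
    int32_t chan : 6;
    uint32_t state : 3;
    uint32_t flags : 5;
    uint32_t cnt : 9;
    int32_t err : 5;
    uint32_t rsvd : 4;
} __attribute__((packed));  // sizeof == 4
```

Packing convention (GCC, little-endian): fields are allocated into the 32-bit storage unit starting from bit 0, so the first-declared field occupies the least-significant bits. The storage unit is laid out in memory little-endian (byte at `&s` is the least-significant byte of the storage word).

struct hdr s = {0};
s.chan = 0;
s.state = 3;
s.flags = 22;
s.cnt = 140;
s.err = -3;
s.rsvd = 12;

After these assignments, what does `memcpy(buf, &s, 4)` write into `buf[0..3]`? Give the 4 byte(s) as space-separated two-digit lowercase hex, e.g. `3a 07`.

c0 2c a3 ce

chan:6 = 0 → 0x0 << 0 → word 0x00000000
state:3 = 3 → 0x3 << 6 → word 0x000000c0
flags:5 = 22 → 0x16 << 9 → word 0x00002cc0
cnt:9 = 140 → 0x8c << 14 → word 0x00232cc0
err:5 = -3 → 0x1d << 23 → word 0x0ea32cc0
rsvd:4 = 12 → 0xc << 28 → word 0xcea32cc0
word = 0xcea32cc0 → little-endian bytes:
  [0]=0xc0  [1]=0x2c  [2]=0xa3  [3]=0xce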